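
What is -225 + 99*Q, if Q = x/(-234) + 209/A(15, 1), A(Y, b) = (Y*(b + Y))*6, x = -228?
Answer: -237473/2080 ≈ -114.17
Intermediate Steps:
A(Y, b) = 6*Y*(Y + b) (A(Y, b) = (Y*(Y + b))*6 = 6*Y*(Y + b))
Q = 20957/18720 (Q = -228/(-234) + 209/((6*15*(15 + 1))) = -228*(-1/234) + 209/((6*15*16)) = 38/39 + 209/1440 = 20957/18720 ≈ 1.1195)
-225 + 99*Q = -225 + 99*(20957/18720) = -225 + 230527/2080 = -237473/2080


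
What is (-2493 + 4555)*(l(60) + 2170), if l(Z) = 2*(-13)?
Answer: 4420928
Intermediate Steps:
l(Z) = -26
(-2493 + 4555)*(l(60) + 2170) = (-2493 + 4555)*(-26 + 2170) = 2062*2144 = 4420928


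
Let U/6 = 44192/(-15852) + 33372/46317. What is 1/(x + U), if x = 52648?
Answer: 20394919/1073498724192 ≈ 1.8999e-5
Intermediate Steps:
U = -252971320/20394919 (U = 6*(44192/(-15852) + 33372/46317) = 6*(44192*(-1/15852) + 33372*(1/46317)) = 6*(-11048/3963 + 11124/15439) = 6*(-126485660/61184757) = -252971320/20394919 ≈ -12.404)
1/(x + U) = 1/(52648 - 252971320/20394919) = 1/(1073498724192/20394919) = 20394919/1073498724192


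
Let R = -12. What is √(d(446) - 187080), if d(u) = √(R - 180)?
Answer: 2*√(-46770 + 2*I*√3) ≈ 0.016018 + 432.53*I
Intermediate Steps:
d(u) = 8*I*√3 (d(u) = √(-12 - 180) = √(-192) = 8*I*√3)
√(d(446) - 187080) = √(8*I*√3 - 187080) = √(-187080 + 8*I*√3)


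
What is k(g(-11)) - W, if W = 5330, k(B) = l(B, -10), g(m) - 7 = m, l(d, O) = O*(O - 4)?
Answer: -5190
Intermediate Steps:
l(d, O) = O*(-4 + O)
g(m) = 7 + m
k(B) = 140 (k(B) = -10*(-4 - 10) = -10*(-14) = 140)
k(g(-11)) - W = 140 - 1*5330 = 140 - 5330 = -5190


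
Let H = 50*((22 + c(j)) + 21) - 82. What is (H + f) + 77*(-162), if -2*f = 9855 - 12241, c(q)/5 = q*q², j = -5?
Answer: -40463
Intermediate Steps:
c(q) = 5*q³ (c(q) = 5*(q*q²) = 5*q³)
H = -29182 (H = 50*((22 + 5*(-5)³) + 21) - 82 = 50*((22 + 5*(-125)) + 21) - 82 = 50*((22 - 625) + 21) - 82 = 50*(-603 + 21) - 82 = 50*(-582) - 82 = -29100 - 82 = -29182)
f = 1193 (f = -(9855 - 12241)/2 = -½*(-2386) = 1193)
(H + f) + 77*(-162) = (-29182 + 1193) + 77*(-162) = -27989 - 12474 = -40463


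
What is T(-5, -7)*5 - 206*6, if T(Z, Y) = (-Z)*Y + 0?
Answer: -1411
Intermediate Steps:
T(Z, Y) = -Y*Z (T(Z, Y) = -Y*Z + 0 = -Y*Z)
T(-5, -7)*5 - 206*6 = -1*(-7)*(-5)*5 - 206*6 = -35*5 - 103*12 = -175 - 1236 = -1411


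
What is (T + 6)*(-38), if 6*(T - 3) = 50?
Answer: -1976/3 ≈ -658.67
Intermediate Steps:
T = 34/3 (T = 3 + (1/6)*50 = 3 + 25/3 = 34/3 ≈ 11.333)
(T + 6)*(-38) = (34/3 + 6)*(-38) = (52/3)*(-38) = -1976/3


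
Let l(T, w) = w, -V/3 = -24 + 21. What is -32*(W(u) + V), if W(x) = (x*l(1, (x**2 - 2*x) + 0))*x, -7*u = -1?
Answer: -691072/2401 ≈ -287.83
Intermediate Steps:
u = 1/7 (u = -1/7*(-1) = 1/7 ≈ 0.14286)
V = 9 (V = -3*(-24 + 21) = -3*(-3) = 9)
W(x) = x**2*(x**2 - 2*x) (W(x) = (x*((x**2 - 2*x) + 0))*x = (x*(x**2 - 2*x))*x = x**2*(x**2 - 2*x))
-32*(W(u) + V) = -32*((1/7)**3*(-2 + 1/7) + 9) = -32*((1/343)*(-13/7) + 9) = -32*(-13/2401 + 9) = -32*21596/2401 = -691072/2401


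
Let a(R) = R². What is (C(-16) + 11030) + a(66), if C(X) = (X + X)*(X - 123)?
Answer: 19834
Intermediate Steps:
C(X) = 2*X*(-123 + X) (C(X) = (2*X)*(-123 + X) = 2*X*(-123 + X))
(C(-16) + 11030) + a(66) = (2*(-16)*(-123 - 16) + 11030) + 66² = (2*(-16)*(-139) + 11030) + 4356 = (4448 + 11030) + 4356 = 15478 + 4356 = 19834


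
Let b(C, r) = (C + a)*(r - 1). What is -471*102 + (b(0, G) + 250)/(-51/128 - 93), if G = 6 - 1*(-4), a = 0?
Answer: -114874822/2391 ≈ -48045.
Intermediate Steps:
G = 10 (G = 6 + 4 = 10)
b(C, r) = C*(-1 + r) (b(C, r) = (C + 0)*(r - 1) = C*(-1 + r))
-471*102 + (b(0, G) + 250)/(-51/128 - 93) = -471*102 + (0*(-1 + 10) + 250)/(-51/128 - 93) = -48042 + (0*9 + 250)/(-51*1/128 - 93) = -48042 + (0 + 250)/(-51/128 - 93) = -48042 + 250/(-11955/128) = -48042 + 250*(-128/11955) = -48042 - 6400/2391 = -114874822/2391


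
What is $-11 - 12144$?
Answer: $-12155$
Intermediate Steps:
$-11 - 12144 = -12155$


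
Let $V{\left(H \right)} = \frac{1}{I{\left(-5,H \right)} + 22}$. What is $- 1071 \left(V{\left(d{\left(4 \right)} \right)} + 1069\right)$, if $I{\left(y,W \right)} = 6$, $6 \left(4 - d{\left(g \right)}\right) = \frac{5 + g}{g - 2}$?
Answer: $- \frac{4579749}{4} \approx -1.1449 \cdot 10^{6}$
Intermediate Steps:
$d{\left(g \right)} = 4 - \frac{5 + g}{6 \left(-2 + g\right)}$ ($d{\left(g \right)} = 4 - \frac{\left(5 + g\right) \frac{1}{g - 2}}{6} = 4 - \frac{\left(5 + g\right) \frac{1}{-2 + g}}{6} = 4 - \frac{\frac{1}{-2 + g} \left(5 + g\right)}{6} = 4 - \frac{5 + g}{6 \left(-2 + g\right)}$)
$V{\left(H \right)} = \frac{1}{28}$ ($V{\left(H \right)} = \frac{1}{6 + 22} = \frac{1}{28}$)
$- 1071 \left(V{\left(d{\left(4 \right)} \right)} + 1069\right) = - 1071 \left(\frac{1}{28} + 1069\right) = \left(-1071\right) \frac{29933}{28} = - \frac{4579749}{4}$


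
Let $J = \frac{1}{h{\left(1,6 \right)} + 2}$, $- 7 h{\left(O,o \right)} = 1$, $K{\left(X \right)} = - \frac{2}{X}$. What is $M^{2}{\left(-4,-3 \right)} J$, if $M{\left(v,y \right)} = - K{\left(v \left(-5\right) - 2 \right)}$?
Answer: $\frac{7}{1053} \approx 0.0066477$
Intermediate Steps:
$h{\left(O,o \right)} = - \frac{1}{7}$ ($h{\left(O,o \right)} = \left(- \frac{1}{7}\right) 1 = - \frac{1}{7}$)
$J = \frac{7}{13}$ ($J = \frac{1}{- \frac{1}{7} + 2} = \frac{1}{\frac{13}{7}} = \frac{7}{13} \approx 0.53846$)
$M{\left(v,y \right)} = \frac{2}{-2 - 5 v}$ ($M{\left(v,y \right)} = - \frac{-2}{v \left(-5\right) - 2} = - \frac{-2}{- 5 v - 2} = - \frac{-2}{-2 - 5 v} = \frac{2}{-2 - 5 v}$)
$M^{2}{\left(-4,-3 \right)} J = \left(- \frac{2}{2 + 5 \left(-4\right)}\right)^{2} \cdot \frac{7}{13} = \left(- \frac{2}{2 - 20}\right)^{2} \cdot \frac{7}{13} = \left(- \frac{2}{-18}\right)^{2} \cdot \frac{7}{13} = \left(\left(-2\right) \left(- \frac{1}{18}\right)\right)^{2} \cdot \frac{7}{13} = \left(\frac{1}{9}\right)^{2} \cdot \frac{7}{13} = \frac{1}{81} \cdot \frac{7}{13} = \frac{7}{1053}$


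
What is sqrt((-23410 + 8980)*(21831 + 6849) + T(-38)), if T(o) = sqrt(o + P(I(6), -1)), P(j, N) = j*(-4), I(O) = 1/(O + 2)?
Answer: sqrt(-1655409600 + 2*I*sqrt(154))/2 ≈ 0.0001525 + 20343.0*I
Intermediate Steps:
I(O) = 1/(2 + O)
P(j, N) = -4*j
T(o) = sqrt(-1/2 + o) (T(o) = sqrt(o - 4/(2 + 6)) = sqrt(o - 4/8) = sqrt(o - 4*1/8) = sqrt(o - 1/2) = sqrt(-1/2 + o))
sqrt((-23410 + 8980)*(21831 + 6849) + T(-38)) = sqrt((-23410 + 8980)*(21831 + 6849) + sqrt(-2 + 4*(-38))/2) = sqrt(-14430*28680 + sqrt(-2 - 152)/2) = sqrt(-413852400 + sqrt(-154)/2) = sqrt(-413852400 + (I*sqrt(154))/2) = sqrt(-413852400 + I*sqrt(154)/2)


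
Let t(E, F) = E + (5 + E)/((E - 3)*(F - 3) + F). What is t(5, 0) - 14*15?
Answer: -620/3 ≈ -206.67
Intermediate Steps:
t(E, F) = E + (5 + E)/(F + (-3 + E)*(-3 + F)) (t(E, F) = E + (5 + E)/((-3 + E)*(-3 + F) + F) = E + (5 + E)/(F + (-3 + E)*(-3 + F)))
t(5, 0) - 14*15 = (5 - 3*5**2 + 10*5 + 0*5**2 - 2*5*0)/(9 - 3*5 - 2*0 + 5*0) - 14*15 = (5 - 3*25 + 50 + 0*25 + 0)/(9 - 15 + 0 + 0) - 210 = (5 - 75 + 50 + 0 + 0)/(-6) - 210 = -1/6*(-20) - 210 = 10/3 - 210 = -620/3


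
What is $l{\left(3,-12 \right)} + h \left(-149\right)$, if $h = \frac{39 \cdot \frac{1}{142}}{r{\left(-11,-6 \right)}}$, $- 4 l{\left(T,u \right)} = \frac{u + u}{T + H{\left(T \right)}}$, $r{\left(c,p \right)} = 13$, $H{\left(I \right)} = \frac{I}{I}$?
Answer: $- \frac{117}{71} \approx -1.6479$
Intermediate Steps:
$H{\left(I \right)} = 1$
$l{\left(T,u \right)} = - \frac{u}{2 \left(1 + T\right)}$ ($l{\left(T,u \right)} = - \frac{\left(u + u\right) \frac{1}{T + 1}}{4} = - \frac{2 u \frac{1}{1 + T}}{4} = - \frac{u}{2 \left(1 + T\right)}$)
$h = \frac{3}{142}$ ($h = \frac{39 \cdot \frac{1}{142}}{13} = 39 \cdot \frac{1}{142} \cdot \frac{1}{13} = \frac{39}{142} \cdot \frac{1}{13} = \frac{3}{142} \approx 0.021127$)
$l{\left(3,-12 \right)} + h \left(-149\right) = \left(-1\right) \left(-12\right) \frac{1}{2 + 2 \cdot 3} + \frac{3}{142} \left(-149\right) = \left(-1\right) \left(-12\right) \frac{1}{2 + 6} - \frac{447}{142} = \left(-1\right) \left(-12\right) \frac{1}{8} - \frac{447}{142} = \frac{3}{2} - \frac{447}{142} = - \frac{117}{71}$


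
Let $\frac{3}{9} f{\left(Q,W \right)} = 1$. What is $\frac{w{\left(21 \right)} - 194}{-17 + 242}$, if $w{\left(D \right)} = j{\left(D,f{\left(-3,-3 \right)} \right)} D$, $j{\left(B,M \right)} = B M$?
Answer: $\frac{1129}{225} \approx 5.0178$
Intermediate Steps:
$f{\left(Q,W \right)} = 3$ ($f{\left(Q,W \right)} = 3 \cdot 1 = 3$)
$w{\left(D \right)} = 3 D^{2}$ ($w{\left(D \right)} = D 3 D = 3 D D = 3 D^{2}$)
$\frac{w{\left(21 \right)} - 194}{-17 + 242} = \frac{3 \cdot 21^{2} - 194}{-17 + 242} = \frac{3 \cdot 441 - 194}{225} = \left(1323 - 194\right) \frac{1}{225} = 1129 \cdot \frac{1}{225} = \frac{1129}{225}$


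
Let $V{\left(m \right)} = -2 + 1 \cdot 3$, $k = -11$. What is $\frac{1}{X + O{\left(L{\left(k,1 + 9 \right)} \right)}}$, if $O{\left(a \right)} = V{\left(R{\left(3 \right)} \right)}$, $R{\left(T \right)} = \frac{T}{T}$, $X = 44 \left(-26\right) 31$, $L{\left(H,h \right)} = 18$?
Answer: $- \frac{1}{35463} \approx -2.8198 \cdot 10^{-5}$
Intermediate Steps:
$X = -35464$ ($X = \left(-1144\right) 31 = -35464$)
$R{\left(T \right)} = 1$
$V{\left(m \right)} = 1$ ($V{\left(m \right)} = -2 + 3 = 1$)
$O{\left(a \right)} = 1$
$\frac{1}{X + O{\left(L{\left(k,1 + 9 \right)} \right)}} = \frac{1}{-35464 + 1} = \frac{1}{-35463} = - \frac{1}{35463}$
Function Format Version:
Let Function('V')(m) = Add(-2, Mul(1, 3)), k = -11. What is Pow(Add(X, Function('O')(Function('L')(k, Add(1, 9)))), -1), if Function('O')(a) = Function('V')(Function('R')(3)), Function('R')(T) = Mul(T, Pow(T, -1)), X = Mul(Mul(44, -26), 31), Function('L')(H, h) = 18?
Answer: Rational(-1, 35463) ≈ -2.8198e-5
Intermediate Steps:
X = -35464 (X = Mul(-1144, 31) = -35464)
Function('R')(T) = 1
Function('V')(m) = 1 (Function('V')(m) = Add(-2, 3) = 1)
Function('O')(a) = 1
Pow(Add(X, Function('O')(Function('L')(k, Add(1, 9)))), -1) = Pow(Add(-35464, 1), -1) = Pow(-35463, -1) = Rational(-1, 35463)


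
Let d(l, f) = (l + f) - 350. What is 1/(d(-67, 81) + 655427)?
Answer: 1/655091 ≈ 1.5265e-6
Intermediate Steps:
d(l, f) = -350 + f + l (d(l, f) = (f + l) - 350 = -350 + f + l)
1/(d(-67, 81) + 655427) = 1/((-350 + 81 - 67) + 655427) = 1/(-336 + 655427) = 1/655091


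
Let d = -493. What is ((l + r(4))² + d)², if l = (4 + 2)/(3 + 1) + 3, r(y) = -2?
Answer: 3790809/16 ≈ 2.3693e+5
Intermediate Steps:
l = 9/2 (l = 6/4 + 3 = 6*(¼) + 3 = 3/2 + 3 = 9/2 ≈ 4.5000)
((l + r(4))² + d)² = ((9/2 - 2)² - 493)² = ((5/2)² - 493)² = (25/4 - 493)² = (-1947/4)² = 3790809/16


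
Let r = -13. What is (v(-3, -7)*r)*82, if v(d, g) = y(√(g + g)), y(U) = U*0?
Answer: 0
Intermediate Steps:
y(U) = 0
v(d, g) = 0
(v(-3, -7)*r)*82 = (0*(-13))*82 = 0*82 = 0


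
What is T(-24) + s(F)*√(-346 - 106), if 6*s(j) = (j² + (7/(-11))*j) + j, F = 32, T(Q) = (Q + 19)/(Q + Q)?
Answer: 5/48 + 11392*I*√113/33 ≈ 0.10417 + 3669.7*I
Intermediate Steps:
T(Q) = (19 + Q)/(2*Q) (T(Q) = (19 + Q)/((2*Q)) = (19 + Q)*(1/(2*Q)) = (19 + Q)/(2*Q))
s(j) = j²/6 + 2*j/33 (s(j) = ((j² + (7/(-11))*j) + j)/6 = ((j² + (7*(-1/11))*j) + j)/6 = ((j² - 7*j/11) + j)/6 = (j² + 4*j/11)/6 = j²/6 + 2*j/33)
T(-24) + s(F)*√(-346 - 106) = (½)*(19 - 24)/(-24) + ((1/66)*32*(4 + 11*32))*√(-346 - 106) = (½)*(-1/24)*(-5) + ((1/66)*32*(4 + 352))*√(-452) = 5/48 + ((1/66)*32*356)*(2*I*√113) = 5/48 + 5696*(2*I*√113)/33 = 5/48 + 11392*I*√113/33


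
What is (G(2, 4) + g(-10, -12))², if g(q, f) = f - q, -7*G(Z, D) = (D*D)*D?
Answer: 6084/49 ≈ 124.16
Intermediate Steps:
G(Z, D) = -D³/7 (G(Z, D) = -D*D*D/7 = -D²*D/7 = -D³/7)
(G(2, 4) + g(-10, -12))² = (-⅐*4³ + (-12 - 1*(-10)))² = (-⅐*64 + (-12 + 10))² = (-64/7 - 2)² = (-78/7)² = 6084/49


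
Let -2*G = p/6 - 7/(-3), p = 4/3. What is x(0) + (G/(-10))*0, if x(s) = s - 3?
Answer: -3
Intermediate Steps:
p = 4/3 (p = 4*(⅓) = 4/3 ≈ 1.3333)
x(s) = -3 + s
G = -23/18 (G = -((4/3)/6 - 7/(-3))/2 = -((4/3)*(⅙) - 7*(-⅓))/2 = -(2/9 + 7/3)/2 = -½*23/9 = -23/18 ≈ -1.2778)
x(0) + (G/(-10))*0 = (-3 + 0) - 23/18/(-10)*0 = -3 - 23/18*(-⅒)*0 = -3 + (23/180)*0 = -3 + 0 = -3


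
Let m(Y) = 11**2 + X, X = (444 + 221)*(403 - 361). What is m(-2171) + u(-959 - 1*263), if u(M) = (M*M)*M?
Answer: -1824764997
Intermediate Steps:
X = 27930 (X = 665*42 = 27930)
m(Y) = 28051 (m(Y) = 11**2 + 27930 = 121 + 27930 = 28051)
u(M) = M**3 (u(M) = M**2*M = M**3)
m(-2171) + u(-959 - 1*263) = 28051 + (-959 - 1*263)**3 = 28051 + (-959 - 263)**3 = 28051 + (-1222)**3 = 28051 - 1824793048 = -1824764997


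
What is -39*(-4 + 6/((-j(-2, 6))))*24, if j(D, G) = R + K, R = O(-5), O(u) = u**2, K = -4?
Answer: 28080/7 ≈ 4011.4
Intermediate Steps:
R = 25 (R = (-5)**2 = 25)
j(D, G) = 21 (j(D, G) = 25 - 4 = 21)
-39*(-4 + 6/((-j(-2, 6))))*24 = -39*(-4 + 6/((-1*21)))*24 = -39*(-4 + 6/(-21))*24 = -39*(-4 + 6*(-1/21))*24 = -39*(-4 - 2/7)*24 = -39*(-30/7)*24 = (1170/7)*24 = 28080/7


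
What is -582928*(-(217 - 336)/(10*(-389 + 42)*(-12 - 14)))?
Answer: -17342108/22555 ≈ -768.88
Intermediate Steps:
-582928*(-(217 - 336)/(10*(-389 + 42)*(-12 - 14))) = -582928/((-347/(-119))*(-26*(-10))) = -582928/(-347*(-1/119)*260) = -582928/((347/119)*260) = -582928/90220/119 = -582928*119/90220 = -17342108/22555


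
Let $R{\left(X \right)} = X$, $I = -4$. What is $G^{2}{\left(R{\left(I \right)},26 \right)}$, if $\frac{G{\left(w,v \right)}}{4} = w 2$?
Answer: $1024$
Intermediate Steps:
$G{\left(w,v \right)} = 8 w$ ($G{\left(w,v \right)} = 4 w 2 = 4 \cdot 2 w = 8 w$)
$G^{2}{\left(R{\left(I \right)},26 \right)} = \left(8 \left(-4\right)\right)^{2} = \left(-32\right)^{2} = 1024$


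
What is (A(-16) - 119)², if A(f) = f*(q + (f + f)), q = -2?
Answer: 180625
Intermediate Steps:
A(f) = f*(-2 + 2*f) (A(f) = f*(-2 + (f + f)) = f*(-2 + 2*f))
(A(-16) - 119)² = (2*(-16)*(-1 - 16) - 119)² = (2*(-16)*(-17) - 119)² = (544 - 119)² = 425² = 180625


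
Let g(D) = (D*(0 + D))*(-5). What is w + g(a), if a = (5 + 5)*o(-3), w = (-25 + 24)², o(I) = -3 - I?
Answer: 1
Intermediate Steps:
w = 1 (w = (-1)² = 1)
a = 0 (a = (5 + 5)*(-3 - 1*(-3)) = 10*(-3 + 3) = 10*0 = 0)
g(D) = -5*D² (g(D) = (D*D)*(-5) = D²*(-5) = -5*D²)
w + g(a) = 1 - 5*0² = 1 - 5*0 = 1 + 0 = 1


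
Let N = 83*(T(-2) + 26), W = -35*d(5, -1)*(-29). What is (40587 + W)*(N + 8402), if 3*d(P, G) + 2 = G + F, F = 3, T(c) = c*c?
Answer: 442073604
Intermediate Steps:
T(c) = c**2
d(P, G) = 1/3 + G/3 (d(P, G) = -2/3 + (G + 3)/3 = -2/3 + (3 + G)/3 = -2/3 + (1 + G/3) = 1/3 + G/3)
W = 0 (W = -35*(1/3 + (1/3)*(-1))*(-29) = -35*(1/3 - 1/3)*(-29) = -35*0*(-29) = 0*(-29) = 0)
N = 2490 (N = 83*((-2)**2 + 26) = 83*(4 + 26) = 83*30 = 2490)
(40587 + W)*(N + 8402) = (40587 + 0)*(2490 + 8402) = 40587*10892 = 442073604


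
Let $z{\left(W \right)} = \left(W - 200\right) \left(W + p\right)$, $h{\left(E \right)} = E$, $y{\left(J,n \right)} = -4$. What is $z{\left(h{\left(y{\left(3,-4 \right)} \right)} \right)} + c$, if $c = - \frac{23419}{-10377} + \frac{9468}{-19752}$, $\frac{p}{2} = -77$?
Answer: $\frac{550570389965}{17080542} \approx 32234.0$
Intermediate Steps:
$p = -154$ ($p = 2 \left(-77\right) = -154$)
$c = \frac{30360221}{17080542}$ ($c = \left(-23419\right) \left(- \frac{1}{10377}\right) + 9468 \left(- \frac{1}{19752}\right) = \frac{23419}{10377} - \frac{789}{1646} = \frac{30360221}{17080542} \approx 1.7775$)
$z{\left(W \right)} = \left(-200 + W\right) \left(-154 + W\right)$ ($z{\left(W \right)} = \left(W - 200\right) \left(W - 154\right) = \left(-200 + W\right) \left(-154 + W\right)$)
$z{\left(h{\left(y{\left(3,-4 \right)} \right)} \right)} + c = \left(30800 + \left(-4\right)^{2} - -1416\right) + \frac{30360221}{17080542} = \left(30800 + 16 + 1416\right) + \frac{30360221}{17080542} = 32232 + \frac{30360221}{17080542} = \frac{550570389965}{17080542}$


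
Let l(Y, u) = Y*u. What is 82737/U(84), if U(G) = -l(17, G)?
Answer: -27579/476 ≈ -57.939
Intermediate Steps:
U(G) = -17*G
82737/U(84) = 82737/((-17*84)) = 82737/(-1428) = 82737*(-1/1428) = -27579/476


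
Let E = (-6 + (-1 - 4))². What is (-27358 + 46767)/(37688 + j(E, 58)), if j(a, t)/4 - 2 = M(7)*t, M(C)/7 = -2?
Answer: 19409/34448 ≈ 0.56343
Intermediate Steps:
M(C) = -14 (M(C) = 7*(-2) = -14)
E = 121 (E = (-6 - 5)² = (-11)² = 121)
j(a, t) = 8 - 56*t (j(a, t) = 8 + 4*(-14*t) = 8 - 56*t)
(-27358 + 46767)/(37688 + j(E, 58)) = (-27358 + 46767)/(37688 + (8 - 56*58)) = 19409/(37688 + (8 - 3248)) = 19409/(37688 - 3240) = 19409/34448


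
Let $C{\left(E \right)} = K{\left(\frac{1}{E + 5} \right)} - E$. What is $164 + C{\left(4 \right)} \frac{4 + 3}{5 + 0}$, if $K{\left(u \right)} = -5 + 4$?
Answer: $157$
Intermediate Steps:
$K{\left(u \right)} = -1$
$C{\left(E \right)} = -1 - E$
$164 + C{\left(4 \right)} \frac{4 + 3}{5 + 0} = 164 + \left(-1 - 4\right) \frac{4 + 3}{5 + 0} = 164 + \left(-1 - 4\right) \frac{7}{5} = 164 - 5 \cdot 7 \cdot \frac{1}{5} = 164 - 7 = 157$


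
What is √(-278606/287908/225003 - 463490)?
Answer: I*√486255425133524717854645746/32390081862 ≈ 680.8*I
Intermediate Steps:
√(-278606/287908/225003 - 463490) = √(-278606*1/287908*(1/225003) - 463490) = √(-139303/143954*1/225003 - 463490) = √(-139303/32390081862 - 463490) = √(-15012479042357683/32390081862) = I*√486255425133524717854645746/32390081862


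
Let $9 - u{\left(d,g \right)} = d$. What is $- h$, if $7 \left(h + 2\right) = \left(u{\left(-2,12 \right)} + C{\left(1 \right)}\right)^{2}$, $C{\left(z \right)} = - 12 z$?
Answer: $\frac{13}{7} \approx 1.8571$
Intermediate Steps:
$u{\left(d,g \right)} = 9 - d$
$h = - \frac{13}{7}$ ($h = -2 + \frac{\left(\left(9 - -2\right) - 12\right)^{2}}{7} = -2 + \frac{\left(\left(9 + 2\right) - 12\right)^{2}}{7} = -2 + \frac{\left(11 - 12\right)^{2}}{7} = -2 + \frac{\left(-1\right)^{2}}{7} = -2 + \frac{1}{7} \cdot 1 = -2 + \frac{1}{7} = - \frac{13}{7} \approx -1.8571$)
$- h = \left(-1\right) \left(- \frac{13}{7}\right) = \frac{13}{7}$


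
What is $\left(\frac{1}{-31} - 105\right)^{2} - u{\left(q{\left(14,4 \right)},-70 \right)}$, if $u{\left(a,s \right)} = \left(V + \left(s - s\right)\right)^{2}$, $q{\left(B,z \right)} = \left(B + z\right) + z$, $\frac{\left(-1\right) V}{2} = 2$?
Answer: $\frac{10586160}{961} \approx 11016.0$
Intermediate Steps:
$V = -4$ ($V = \left(-2\right) 2 = -4$)
$q{\left(B,z \right)} = B + 2 z$
$u{\left(a,s \right)} = 16$ ($u{\left(a,s \right)} = \left(-4 + \left(s - s\right)\right)^{2} = \left(-4 + 0\right)^{2} = \left(-4\right)^{2} = 16$)
$\left(\frac{1}{-31} - 105\right)^{2} - u{\left(q{\left(14,4 \right)},-70 \right)} = \left(\frac{1}{-31} - 105\right)^{2} - 16 = \left(- \frac{1}{31} - 105\right)^{2} - 16 = \left(- \frac{3256}{31}\right)^{2} - 16 = \frac{10601536}{961} - 16 = \frac{10586160}{961}$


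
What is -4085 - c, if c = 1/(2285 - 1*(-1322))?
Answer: -14734596/3607 ≈ -4085.0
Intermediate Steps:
c = 1/3607 (c = 1/(2285 + 1322) = 1/3607 ≈ 0.00027724)
-4085 - c = -4085 - 1*1/3607 = -4085 - 1/3607 = -14734596/3607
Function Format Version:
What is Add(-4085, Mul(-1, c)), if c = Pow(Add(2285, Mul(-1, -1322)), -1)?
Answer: Rational(-14734596, 3607) ≈ -4085.0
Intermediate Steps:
c = Rational(1, 3607) (c = Pow(Add(2285, 1322), -1) = Pow(3607, -1) = Rational(1, 3607) ≈ 0.00027724)
Add(-4085, Mul(-1, c)) = Add(-4085, Mul(-1, Rational(1, 3607))) = Add(-4085, Rational(-1, 3607)) = Rational(-14734596, 3607)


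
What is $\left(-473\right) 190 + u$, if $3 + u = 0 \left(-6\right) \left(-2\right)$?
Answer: $-89873$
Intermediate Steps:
$u = -3$ ($u = -3 + 0 \left(-6\right) \left(-2\right) = -3 + 0 \left(-2\right) = -3 + 0 = -3$)
$\left(-473\right) 190 + u = \left(-473\right) 190 - 3 = -89870 - 3 = -89873$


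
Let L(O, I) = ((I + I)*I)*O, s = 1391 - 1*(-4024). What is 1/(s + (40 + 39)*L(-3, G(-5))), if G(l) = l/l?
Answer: 1/4941 ≈ 0.00020239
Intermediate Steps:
G(l) = 1
s = 5415 (s = 1391 + 4024 = 5415)
L(O, I) = 2*O*I² (L(O, I) = ((2*I)*I)*O = (2*I²)*O = 2*O*I²)
1/(s + (40 + 39)*L(-3, G(-5))) = 1/(5415 + (40 + 39)*(2*(-3)*1²)) = 1/(5415 + 79*(2*(-3)*1)) = 1/(5415 + 79*(-6)) = 1/(5415 - 474) = 1/4941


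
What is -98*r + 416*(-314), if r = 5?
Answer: -131114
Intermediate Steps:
-98*r + 416*(-314) = -98*5 + 416*(-314) = -490 - 130624 = -131114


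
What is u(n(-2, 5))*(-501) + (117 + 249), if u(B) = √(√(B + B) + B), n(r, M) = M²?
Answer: 366 - 501*√(25 + 5*√2) ≈ -2471.2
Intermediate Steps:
u(B) = √(B + √2*√B) (u(B) = √(√(2*B) + B) = √(√2*√B + B) = √(B + √2*√B))
u(n(-2, 5))*(-501) + (117 + 249) = √(5² + √2*√(5²))*(-501) + (117 + 249) = √(25 + √2*√25)*(-501) + 366 = √(25 + √2*5)*(-501) + 366 = √(25 + 5*√2)*(-501) + 366 = -501*√(25 + 5*√2) + 366 = 366 - 501*√(25 + 5*√2)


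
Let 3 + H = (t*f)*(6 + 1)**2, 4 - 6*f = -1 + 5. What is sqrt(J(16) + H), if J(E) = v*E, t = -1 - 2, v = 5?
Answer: sqrt(77) ≈ 8.7750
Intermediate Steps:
f = 0 (f = 2/3 - (-1 + 5)/6 = 2/3 - 1/6*4 = 2/3 - 2/3 = 0)
t = -3
J(E) = 5*E
H = -3 (H = -3 + (-3*0)*(6 + 1)**2 = -3 + 0*7**2 = -3 + 0*49 = -3 + 0 = -3)
sqrt(J(16) + H) = sqrt(5*16 - 3) = sqrt(80 - 3) = sqrt(77)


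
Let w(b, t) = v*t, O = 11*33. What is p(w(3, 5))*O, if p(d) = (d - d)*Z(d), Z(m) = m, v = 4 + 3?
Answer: 0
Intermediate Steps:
O = 363
v = 7
w(b, t) = 7*t
p(d) = 0 (p(d) = (d - d)*d = 0*d = 0)
p(w(3, 5))*O = 0*363 = 0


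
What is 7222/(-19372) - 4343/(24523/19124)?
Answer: -804564435505/237529778 ≈ -3387.2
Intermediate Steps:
7222/(-19372) - 4343/(24523/19124) = 7222*(-1/19372) - 4343/(24523*(1/19124)) = -3611/9686 - 4343/24523/19124 = -3611/9686 - 4343*19124/24523 = -3611/9686 - 83055532/24523 = -804564435505/237529778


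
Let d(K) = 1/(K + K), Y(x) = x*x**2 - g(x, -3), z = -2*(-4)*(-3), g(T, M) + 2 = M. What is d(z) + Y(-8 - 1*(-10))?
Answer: 623/48 ≈ 12.979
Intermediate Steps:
g(T, M) = -2 + M
z = -24 (z = 8*(-3) = -24)
Y(x) = 5 + x**3 (Y(x) = x*x**2 - (-2 - 3) = x**3 - 1*(-5) = x**3 + 5 = 5 + x**3)
d(K) = 1/(2*K)
d(z) + Y(-8 - 1*(-10)) = (1/2)/(-24) + (5 + (-8 - 1*(-10))**3) = (1/2)*(-1/24) + (5 + (-8 + 10)**3) = -1/48 + (5 + 2**3) = -1/48 + (5 + 8) = -1/48 + 13 = 623/48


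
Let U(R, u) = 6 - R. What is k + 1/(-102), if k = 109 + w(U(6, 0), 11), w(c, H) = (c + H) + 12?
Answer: 13463/102 ≈ 131.99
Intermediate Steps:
w(c, H) = 12 + H + c (w(c, H) = (H + c) + 12 = 12 + H + c)
k = 132 (k = 109 + (12 + 11 + (6 - 1*6)) = 109 + (12 + 11 + (6 - 6)) = 109 + (12 + 11 + 0) = 109 + 23 = 132)
k + 1/(-102) = 132 + 1/(-102) = 132 - 1/102 = 13463/102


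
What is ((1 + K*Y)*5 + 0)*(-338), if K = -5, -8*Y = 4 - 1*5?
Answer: -2535/4 ≈ -633.75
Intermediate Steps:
Y = 1/8 (Y = -(4 - 1*5)/8 = -(4 - 5)/8 = -1/8*(-1) = 1/8 ≈ 0.12500)
((1 + K*Y)*5 + 0)*(-338) = ((1 - 5*1/8)*5 + 0)*(-338) = ((1 - 5/8)*5 + 0)*(-338) = ((3/8)*5 + 0)*(-338) = (15/8 + 0)*(-338) = (15/8)*(-338) = -2535/4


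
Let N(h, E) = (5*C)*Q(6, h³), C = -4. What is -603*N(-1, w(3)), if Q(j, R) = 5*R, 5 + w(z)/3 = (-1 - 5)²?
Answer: -60300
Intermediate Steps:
w(z) = 93 (w(z) = -15 + 3*(-1 - 5)² = -15 + 3*(-6)² = -15 + 3*36 = -15 + 108 = 93)
N(h, E) = -100*h³ (N(h, E) = (5*(-4))*(5*h³) = -100*h³)
-603*N(-1, w(3)) = -(-60300)*(-1)³ = -(-60300)*(-1) = -603*100 = -60300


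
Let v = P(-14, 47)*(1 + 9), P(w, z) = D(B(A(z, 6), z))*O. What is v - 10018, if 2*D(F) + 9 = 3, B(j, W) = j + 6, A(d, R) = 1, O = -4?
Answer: -9898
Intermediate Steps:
B(j, W) = 6 + j
D(F) = -3 (D(F) = -9/2 + (½)*3 = -9/2 + 3/2 = -3)
P(w, z) = 12 (P(w, z) = -3*(-4) = 12)
v = 120 (v = 12*(1 + 9) = 12*10 = 120)
v - 10018 = 120 - 10018 = -9898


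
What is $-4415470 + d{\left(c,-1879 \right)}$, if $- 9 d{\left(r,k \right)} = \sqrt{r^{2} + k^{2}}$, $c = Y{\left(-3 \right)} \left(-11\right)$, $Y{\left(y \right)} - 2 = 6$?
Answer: $-4415470 - \frac{\sqrt{3538385}}{9} \approx -4.4157 \cdot 10^{6}$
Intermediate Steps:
$Y{\left(y \right)} = 8$ ($Y{\left(y \right)} = 2 + 6 = 8$)
$c = -88$ ($c = 8 \left(-11\right) = -88$)
$d{\left(r,k \right)} = - \frac{\sqrt{k^{2} + r^{2}}}{9}$ ($d{\left(r,k \right)} = - \frac{\sqrt{r^{2} + k^{2}}}{9} = - \frac{\sqrt{k^{2} + r^{2}}}{9}$)
$-4415470 + d{\left(c,-1879 \right)} = -4415470 - \frac{\sqrt{\left(-1879\right)^{2} + \left(-88\right)^{2}}}{9} = -4415470 - \frac{\sqrt{3530641 + 7744}}{9} = -4415470 - \frac{\sqrt{3538385}}{9}$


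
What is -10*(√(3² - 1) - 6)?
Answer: 60 - 20*√2 ≈ 31.716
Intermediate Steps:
-10*(√(3² - 1) - 6) = -10*(√(9 - 1) - 6) = -10*(√8 - 6) = -10*(2*√2 - 6) = -10*(-6 + 2*√2) = 60 - 20*√2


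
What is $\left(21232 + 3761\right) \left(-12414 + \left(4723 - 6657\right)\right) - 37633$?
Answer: $-358637197$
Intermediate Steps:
$\left(21232 + 3761\right) \left(-12414 + \left(4723 - 6657\right)\right) - 37633 = 24993 \left(-12414 + \left(4723 - 6657\right)\right) - 37633 = 24993 \left(-12414 - 1934\right) - 37633 = 24993 \left(-14348\right) - 37633 = -358599564 - 37633 = -358637197$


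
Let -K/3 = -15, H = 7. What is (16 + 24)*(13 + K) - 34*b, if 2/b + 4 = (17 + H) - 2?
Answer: 20846/9 ≈ 2316.2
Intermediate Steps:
K = 45 (K = -3*(-15) = 45)
b = ⅑ (b = 2/(-4 + ((17 + 7) - 2)) = 2/(-4 + (24 - 2)) = 2/(-4 + 22) = 2/18 = 2*(1/18) = ⅑ ≈ 0.11111)
(16 + 24)*(13 + K) - 34*b = (16 + 24)*(13 + 45) - 34*⅑ = 40*58 - 34/9 = 2320 - 34/9 = 20846/9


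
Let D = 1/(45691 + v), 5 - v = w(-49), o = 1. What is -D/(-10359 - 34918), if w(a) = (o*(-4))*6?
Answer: 1/2070064440 ≈ 4.8308e-10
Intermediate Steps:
w(a) = -24 (w(a) = (1*(-4))*6 = -4*6 = -24)
v = 29 (v = 5 - 1*(-24) = 5 + 24 = 29)
D = 1/45720 (D = 1/(45691 + 29) = 1/45720 ≈ 2.1872e-5)
-D/(-10359 - 34918) = -1/(45720*(-10359 - 34918)) = -1/(45720*(-45277)) = -(-1)/(45720*45277) = -1*(-1/2070064440) = 1/2070064440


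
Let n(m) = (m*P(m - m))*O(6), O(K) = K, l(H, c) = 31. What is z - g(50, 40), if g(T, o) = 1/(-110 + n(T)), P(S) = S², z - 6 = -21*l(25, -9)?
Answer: -70949/110 ≈ -644.99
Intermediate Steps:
z = -645 (z = 6 - 21*31 = 6 - 651 = -645)
n(m) = 0 (n(m) = (m*(m - m)²)*6 = (m*0²)*6 = (m*0)*6 = 0*6 = 0)
g(T, o) = -1/110 (g(T, o) = 1/(-110 + 0) = 1/(-110) = -1/110)
z - g(50, 40) = -645 - 1*(-1/110) = -645 + 1/110 = -70949/110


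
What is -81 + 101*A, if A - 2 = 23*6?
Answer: 14059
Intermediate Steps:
A = 140 (A = 2 + 23*6 = 2 + 138 = 140)
-81 + 101*A = -81 + 101*140 = -81 + 14140 = 14059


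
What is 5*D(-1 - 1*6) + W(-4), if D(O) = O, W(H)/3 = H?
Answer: -47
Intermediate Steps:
W(H) = 3*H
5*D(-1 - 1*6) + W(-4) = 5*(-1 - 1*6) + 3*(-4) = 5*(-1 - 6) - 12 = 5*(-7) - 12 = -35 - 12 = -47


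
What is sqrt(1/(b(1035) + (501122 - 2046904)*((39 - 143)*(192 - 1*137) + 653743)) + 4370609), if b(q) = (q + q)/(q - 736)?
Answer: 17*sqrt(641133040452808926209589597082)/6511064878364 ≈ 2090.6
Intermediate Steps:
b(q) = 2*q/(-736 + q) (b(q) = (2*q)/(-736 + q) = 2*q/(-736 + q))
sqrt(1/(b(1035) + (501122 - 2046904)*((39 - 143)*(192 - 1*137) + 653743)) + 4370609) = sqrt(1/(2*1035/(-736 + 1035) + (501122 - 2046904)*((39 - 143)*(192 - 1*137) + 653743)) + 4370609) = sqrt(1/(2*1035/299 - 1545782*(-104*(192 - 137) + 653743)) + 4370609) = sqrt(1/(2*1035*(1/299) - 1545782*(-104*55 + 653743)) + 4370609) = sqrt(1/(90/13 - 1545782*(-5720 + 653743)) + 4370609) = sqrt(1/(90/13 - 1545782*648023) + 4370609) = sqrt(1/(90/13 - 1001702288986) + 4370609) = sqrt(1/(-13022129756728/13) + 4370609) = sqrt(-13/13022129756728 + 4370609) = sqrt(56914637513923207339/13022129756728) = 17*sqrt(641133040452808926209589597082)/6511064878364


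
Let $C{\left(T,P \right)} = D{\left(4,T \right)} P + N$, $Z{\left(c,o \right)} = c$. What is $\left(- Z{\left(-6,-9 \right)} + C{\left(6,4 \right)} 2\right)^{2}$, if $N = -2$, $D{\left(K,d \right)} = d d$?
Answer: $84100$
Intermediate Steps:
$D{\left(K,d \right)} = d^{2}$
$C{\left(T,P \right)} = -2 + P T^{2}$ ($C{\left(T,P \right)} = T^{2} P - 2 = P T^{2} - 2 = -2 + P T^{2}$)
$\left(- Z{\left(-6,-9 \right)} + C{\left(6,4 \right)} 2\right)^{2} = \left(\left(-1\right) \left(-6\right) + \left(-2 + 4 \cdot 6^{2}\right) 2\right)^{2} = \left(6 + \left(-2 + 4 \cdot 36\right) 2\right)^{2} = \left(6 + \left(-2 + 144\right) 2\right)^{2} = \left(6 + 142 \cdot 2\right)^{2} = \left(6 + 284\right)^{2} = 290^{2} = 84100$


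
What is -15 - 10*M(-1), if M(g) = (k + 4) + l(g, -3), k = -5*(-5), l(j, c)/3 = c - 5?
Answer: -65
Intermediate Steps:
l(j, c) = -15 + 3*c (l(j, c) = 3*(c - 5) = 3*(-5 + c) = -15 + 3*c)
k = 25
M(g) = 5 (M(g) = (25 + 4) + (-15 + 3*(-3)) = 29 + (-15 - 9) = 29 - 24 = 5)
-15 - 10*M(-1) = -15 - 10*5 = -15 - 50 = -65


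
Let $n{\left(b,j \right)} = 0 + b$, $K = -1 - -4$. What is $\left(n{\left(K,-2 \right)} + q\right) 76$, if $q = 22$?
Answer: $1900$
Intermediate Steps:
$K = 3$ ($K = -1 + 4 = 3$)
$n{\left(b,j \right)} = b$
$\left(n{\left(K,-2 \right)} + q\right) 76 = \left(3 + 22\right) 76 = 25 \cdot 76 = 1900$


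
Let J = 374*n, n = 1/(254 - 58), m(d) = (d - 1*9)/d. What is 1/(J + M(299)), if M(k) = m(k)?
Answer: 29302/84333 ≈ 0.34746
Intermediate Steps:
m(d) = (-9 + d)/d (m(d) = (d - 9)/d = (-9 + d)/d)
M(k) = (-9 + k)/k
n = 1/196 ≈ 0.0051020
J = 187/98 (J = 374*(1/196) = 187/98 ≈ 1.9082)
1/(J + M(299)) = 1/(187/98 + (-9 + 299)/299) = 1/(187/98 + (1/299)*290) = 1/(187/98 + 290/299) = 1/(84333/29302) = 29302/84333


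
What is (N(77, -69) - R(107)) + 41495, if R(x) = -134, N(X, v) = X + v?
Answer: 41637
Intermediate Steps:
(N(77, -69) - R(107)) + 41495 = ((77 - 69) - 1*(-134)) + 41495 = (8 + 134) + 41495 = 142 + 41495 = 41637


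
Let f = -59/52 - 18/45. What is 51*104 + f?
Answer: 1378641/260 ≈ 5302.5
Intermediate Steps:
f = -399/260 (f = -59*1/52 - 18*1/45 = -59/52 - 2/5 = -399/260 ≈ -1.5346)
51*104 + f = 51*104 - 399/260 = 5304 - 399/260 = 1378641/260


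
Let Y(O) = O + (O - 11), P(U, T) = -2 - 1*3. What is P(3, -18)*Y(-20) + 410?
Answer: 665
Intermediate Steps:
P(U, T) = -5 (P(U, T) = -2 - 3 = -5)
Y(O) = -11 + 2*O (Y(O) = O + (-11 + O) = -11 + 2*O)
P(3, -18)*Y(-20) + 410 = -5*(-11 + 2*(-20)) + 410 = -5*(-11 - 40) + 410 = -5*(-51) + 410 = 255 + 410 = 665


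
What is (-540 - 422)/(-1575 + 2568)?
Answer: -962/993 ≈ -0.96878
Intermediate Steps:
(-540 - 422)/(-1575 + 2568) = -962/993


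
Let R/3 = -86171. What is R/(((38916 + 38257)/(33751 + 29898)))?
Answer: -16454093937/77173 ≈ -2.1321e+5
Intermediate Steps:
R = -258513 (R = 3*(-86171) = -258513)
R/(((38916 + 38257)/(33751 + 29898))) = -258513*(33751 + 29898)/(38916 + 38257) = -258513/(77173/63649) = -258513/(77173*(1/63649)) = -258513/77173/63649 = -258513*63649/77173 = -16454093937/77173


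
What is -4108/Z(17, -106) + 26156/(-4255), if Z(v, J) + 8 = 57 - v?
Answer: -4579133/34040 ≈ -134.52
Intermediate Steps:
Z(v, J) = 49 - v (Z(v, J) = -8 + (57 - v) = 49 - v)
-4108/Z(17, -106) + 26156/(-4255) = -4108/(49 - 1*17) + 26156/(-4255) = -4108/(49 - 17) + 26156*(-1/4255) = -4108/32 - 26156/4255 = -4108*1/32 - 26156/4255 = -1027/8 - 26156/4255 = -4579133/34040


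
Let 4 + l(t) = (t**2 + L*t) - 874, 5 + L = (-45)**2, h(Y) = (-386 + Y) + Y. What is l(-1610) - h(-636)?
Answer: -659320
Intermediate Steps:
h(Y) = -386 + 2*Y
L = 2020 (L = -5 + (-45)**2 = -5 + 2025 = 2020)
l(t) = -878 + t**2 + 2020*t (l(t) = -4 + ((t**2 + 2020*t) - 874) = -4 + (-874 + t**2 + 2020*t) = -878 + t**2 + 2020*t)
l(-1610) - h(-636) = (-878 + (-1610)**2 + 2020*(-1610)) - (-386 + 2*(-636)) = (-878 + 2592100 - 3252200) - (-386 - 1272) = -660978 - 1*(-1658) = -660978 + 1658 = -659320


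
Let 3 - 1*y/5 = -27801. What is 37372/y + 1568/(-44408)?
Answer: 6435859/27560715 ≈ 0.23352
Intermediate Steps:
y = 139020 (y = 15 - 5*(-27801) = 15 + 139005 = 139020)
37372/y + 1568/(-44408) = 37372/139020 + 1568/(-44408) = 37372*(1/139020) + 1568*(-1/44408) = 9343/34755 - 28/793 = 6435859/27560715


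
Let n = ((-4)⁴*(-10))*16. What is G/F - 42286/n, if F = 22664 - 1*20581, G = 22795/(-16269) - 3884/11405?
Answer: 326602972158965/316617825841152 ≈ 1.0315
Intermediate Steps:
G = -323165771/185547945 (G = 22795*(-1/16269) - 3884*1/11405 = -22795/16269 - 3884/11405 = -323165771/185547945 ≈ -1.7417)
F = 2083 (F = 22664 - 20581 = 2083)
n = -40960 (n = (256*(-10))*16 = -2560*16 = -40960)
G/F - 42286/n = -323165771/185547945/2083 - 42286/(-40960) = -323165771/185547945*1/2083 - 42286*(-1/40960) = -323165771/386496369435 + 21143/20480 = 326602972158965/316617825841152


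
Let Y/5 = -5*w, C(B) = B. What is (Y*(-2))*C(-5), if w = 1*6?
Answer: -1500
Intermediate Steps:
w = 6
Y = -150 (Y = 5*(-5*6) = 5*(-30) = -150)
(Y*(-2))*C(-5) = -150*(-2)*(-5) = 300*(-5) = -1500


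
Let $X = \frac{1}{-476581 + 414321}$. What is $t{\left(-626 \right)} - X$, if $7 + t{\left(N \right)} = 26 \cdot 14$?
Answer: $\frac{22226821}{62260} \approx 357.0$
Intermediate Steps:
$t{\left(N \right)} = 357$ ($t{\left(N \right)} = -7 + 26 \cdot 14 = -7 + 364 = 357$)
$X = - \frac{1}{62260}$ ($X = \frac{1}{-62260} = - \frac{1}{62260} \approx -1.6062 \cdot 10^{-5}$)
$t{\left(-626 \right)} - X = 357 - - \frac{1}{62260} = 357 + \frac{1}{62260} = \frac{22226821}{62260}$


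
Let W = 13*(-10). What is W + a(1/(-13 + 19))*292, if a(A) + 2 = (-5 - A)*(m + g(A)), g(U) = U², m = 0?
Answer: -40819/54 ≈ -755.91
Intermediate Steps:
a(A) = -2 + A²*(-5 - A) (a(A) = -2 + (-5 - A)*(0 + A²) = -2 + (-5 - A)*A² = -2 + A²*(-5 - A))
W = -130
W + a(1/(-13 + 19))*292 = -130 + (-2 - (1/(-13 + 19))³ - 5/(-13 + 19)²)*292 = -130 + (-2 - (1/6)³ - 5*(1/6)²)*292 = -130 + (-2 - (⅙)³ - 5*(⅙)²)*292 = -130 + (-2 - 1*1/216 - 5*1/36)*292 = -130 + (-2 - 1/216 - 5/36)*292 = -130 - 463/216*292 = -130 - 33799/54 = -40819/54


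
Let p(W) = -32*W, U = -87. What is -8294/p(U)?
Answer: -143/48 ≈ -2.9792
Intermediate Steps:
-8294/p(U) = -8294/((-32*(-87))) = -8294/2784 = -8294*1/2784 = -143/48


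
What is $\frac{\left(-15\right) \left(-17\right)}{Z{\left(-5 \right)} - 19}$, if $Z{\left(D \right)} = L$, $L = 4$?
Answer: $-17$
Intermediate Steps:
$Z{\left(D \right)} = 4$
$\frac{\left(-15\right) \left(-17\right)}{Z{\left(-5 \right)} - 19} = \frac{\left(-15\right) \left(-17\right)}{4 - 19} = \frac{255}{-15} = 255 \left(- \frac{1}{15}\right) = -17$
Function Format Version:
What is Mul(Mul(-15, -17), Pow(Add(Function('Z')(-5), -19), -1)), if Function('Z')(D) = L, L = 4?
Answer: -17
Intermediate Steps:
Function('Z')(D) = 4
Mul(Mul(-15, -17), Pow(Add(Function('Z')(-5), -19), -1)) = Mul(Mul(-15, -17), Pow(Add(4, -19), -1)) = Mul(255, Pow(-15, -1)) = Mul(255, Rational(-1, 15)) = -17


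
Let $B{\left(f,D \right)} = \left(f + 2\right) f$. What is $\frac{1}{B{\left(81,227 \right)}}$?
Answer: $\frac{1}{6723} \approx 0.00014874$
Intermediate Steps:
$B{\left(f,D \right)} = f \left(2 + f\right)$ ($B{\left(f,D \right)} = \left(2 + f\right) f = f \left(2 + f\right)$)
$\frac{1}{B{\left(81,227 \right)}} = \frac{1}{81 \left(2 + 81\right)} = \frac{1}{81 \cdot 83} = \frac{1}{6723}$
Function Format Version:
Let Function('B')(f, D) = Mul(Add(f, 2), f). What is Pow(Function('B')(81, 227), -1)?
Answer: Rational(1, 6723) ≈ 0.00014874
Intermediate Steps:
Function('B')(f, D) = Mul(f, Add(2, f)) (Function('B')(f, D) = Mul(Add(2, f), f) = Mul(f, Add(2, f)))
Pow(Function('B')(81, 227), -1) = Pow(Mul(81, Add(2, 81)), -1) = Pow(Mul(81, 83), -1) = Pow(6723, -1) = Rational(1, 6723)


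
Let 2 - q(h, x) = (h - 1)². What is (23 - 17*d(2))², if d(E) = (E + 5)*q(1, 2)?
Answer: 46225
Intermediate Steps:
q(h, x) = 2 - (-1 + h)² (q(h, x) = 2 - (h - 1)² = 2 - (-1 + h)²)
d(E) = 10 + 2*E (d(E) = (E + 5)*(2 - (-1 + 1)²) = (5 + E)*(2 - 1*0²) = (5 + E)*(2 - 1*0) = (5 + E)*(2 + 0) = (5 + E)*2 = 10 + 2*E)
(23 - 17*d(2))² = (23 - 17*(10 + 2*2))² = (23 - 17*(10 + 4))² = (23 - 17*14)² = (23 - 238)² = (-215)² = 46225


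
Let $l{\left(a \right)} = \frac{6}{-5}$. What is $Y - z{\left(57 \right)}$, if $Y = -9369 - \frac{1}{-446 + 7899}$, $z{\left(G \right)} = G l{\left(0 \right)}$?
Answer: $- \frac{346586864}{37265} \approx -9300.6$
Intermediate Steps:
$l{\left(a \right)} = - \frac{6}{5}$ ($l{\left(a \right)} = 6 \left(- \frac{1}{5}\right) = - \frac{6}{5}$)
$z{\left(G \right)} = - \frac{6 G}{5}$ ($z{\left(G \right)} = G \left(- \frac{6}{5}\right) = - \frac{6 G}{5}$)
$Y = - \frac{69827158}{7453}$ ($Y = -9369 - \frac{1}{7453} = - \frac{69827158}{7453} \approx -9369.0$)
$Y - z{\left(57 \right)} = - \frac{69827158}{7453} - \left(- \frac{6}{5}\right) 57 = - \frac{69827158}{7453} - - \frac{342}{5} = - \frac{69827158}{7453} + \frac{342}{5} = - \frac{346586864}{37265}$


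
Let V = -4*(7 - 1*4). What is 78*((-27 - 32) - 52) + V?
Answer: -8670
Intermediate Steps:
V = -12 (V = -4*(7 - 4) = -4*3 = -12)
78*((-27 - 32) - 52) + V = 78*((-27 - 32) - 52) - 12 = 78*(-59 - 52) - 12 = 78*(-111) - 12 = -8658 - 12 = -8670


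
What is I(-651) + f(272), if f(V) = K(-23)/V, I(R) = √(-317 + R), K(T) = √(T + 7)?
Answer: I*(1 + 1496*√2)/68 ≈ 31.127*I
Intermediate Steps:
K(T) = √(7 + T)
f(V) = 4*I/V (f(V) = √(7 - 23)/V = √(-16)/V = (4*I)/V = 4*I/V)
I(-651) + f(272) = √(-317 - 651) + 4*I/272 = √(-968) + 4*I*(1/272) = 22*I*√2 + I/68 = I/68 + 22*I*√2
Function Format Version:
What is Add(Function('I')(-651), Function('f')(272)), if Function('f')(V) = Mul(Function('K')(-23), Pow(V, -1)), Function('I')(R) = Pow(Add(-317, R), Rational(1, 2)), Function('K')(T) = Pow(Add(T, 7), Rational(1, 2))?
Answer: Mul(Rational(1, 68), I, Add(1, Mul(1496, Pow(2, Rational(1, 2))))) ≈ Mul(31.127, I)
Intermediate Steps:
Function('K')(T) = Pow(Add(7, T), Rational(1, 2))
Function('f')(V) = Mul(4, I, Pow(V, -1)) (Function('f')(V) = Mul(Pow(Add(7, -23), Rational(1, 2)), Pow(V, -1)) = Mul(Pow(-16, Rational(1, 2)), Pow(V, -1)) = Mul(Mul(4, I), Pow(V, -1)) = Mul(4, I, Pow(V, -1)))
Add(Function('I')(-651), Function('f')(272)) = Add(Pow(Add(-317, -651), Rational(1, 2)), Mul(4, I, Pow(272, -1))) = Add(Pow(-968, Rational(1, 2)), Mul(4, I, Rational(1, 272))) = Add(Mul(22, I, Pow(2, Rational(1, 2))), Mul(Rational(1, 68), I)) = Add(Mul(Rational(1, 68), I), Mul(22, I, Pow(2, Rational(1, 2))))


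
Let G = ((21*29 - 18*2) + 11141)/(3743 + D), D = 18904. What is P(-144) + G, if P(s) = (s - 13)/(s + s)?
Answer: 2309737/2174112 ≈ 1.0624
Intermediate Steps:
P(s) = (-13 + s)/(2*s) (P(s) = (-13 + s)/((2*s)) = (-13 + s)*(1/(2*s)) = (-13 + s)/(2*s))
G = 11714/22647 (G = ((21*29 - 18*2) + 11141)/(3743 + 18904) = ((609 - 36) + 11141)/22647 = (573 + 11141)*(1/22647) = 11714*(1/22647) = 11714/22647 ≈ 0.51724)
P(-144) + G = (1/2)*(-13 - 144)/(-144) + 11714/22647 = (1/2)*(-1/144)*(-157) + 11714/22647 = 157/288 + 11714/22647 = 2309737/2174112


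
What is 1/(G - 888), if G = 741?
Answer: -1/147 ≈ -0.0068027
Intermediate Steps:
1/(G - 888) = 1/(741 - 888) = 1/(-147) = -1/147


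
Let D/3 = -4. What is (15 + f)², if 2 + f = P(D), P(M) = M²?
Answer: 24649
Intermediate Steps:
D = -12 (D = 3*(-4) = -12)
f = 142 (f = -2 + (-12)² = -2 + 144 = 142)
(15 + f)² = (15 + 142)² = 157² = 24649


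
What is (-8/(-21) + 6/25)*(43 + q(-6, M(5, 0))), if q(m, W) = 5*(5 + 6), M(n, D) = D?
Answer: 4564/75 ≈ 60.853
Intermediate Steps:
q(m, W) = 55 (q(m, W) = 5*11 = 55)
(-8/(-21) + 6/25)*(43 + q(-6, M(5, 0))) = (-8/(-21) + 6/25)*(43 + 55) = (-8*(-1/21) + 6*(1/25))*98 = (8/21 + 6/25)*98 = (326/525)*98 = 4564/75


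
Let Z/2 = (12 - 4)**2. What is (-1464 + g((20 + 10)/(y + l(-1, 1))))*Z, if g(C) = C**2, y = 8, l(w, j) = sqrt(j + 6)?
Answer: -66739712/361 - 204800*sqrt(7)/361 ≈ -1.8638e+5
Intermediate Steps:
l(w, j) = sqrt(6 + j)
Z = 128 (Z = 2*(12 - 4)**2 = 2*8**2 = 2*64 = 128)
(-1464 + g((20 + 10)/(y + l(-1, 1))))*Z = (-1464 + ((20 + 10)/(8 + sqrt(6 + 1)))**2)*128 = (-1464 + (30/(8 + sqrt(7)))**2)*128 = (-1464 + 900/(8 + sqrt(7))**2)*128 = -187392 + 115200/(8 + sqrt(7))**2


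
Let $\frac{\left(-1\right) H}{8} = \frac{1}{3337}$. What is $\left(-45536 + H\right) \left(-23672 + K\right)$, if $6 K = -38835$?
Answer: $\frac{4580566500980}{3337} \approx 1.3727 \cdot 10^{9}$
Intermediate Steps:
$K = - \frac{12945}{2}$ ($K = \frac{1}{6} \left(-38835\right) = - \frac{12945}{2} \approx -6472.5$)
$H = - \frac{8}{3337} \approx -0.0023974$
$\left(-45536 + H\right) \left(-23672 + K\right) = \left(-45536 - \frac{8}{3337}\right) \left(-23672 - \frac{12945}{2}\right) = \left(- \frac{151953640}{3337}\right) \left(- \frac{60289}{2}\right) = \frac{4580566500980}{3337}$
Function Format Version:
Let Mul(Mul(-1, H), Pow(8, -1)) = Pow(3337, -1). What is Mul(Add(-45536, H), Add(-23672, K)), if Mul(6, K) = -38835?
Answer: Rational(4580566500980, 3337) ≈ 1.3727e+9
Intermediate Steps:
K = Rational(-12945, 2) (K = Mul(Rational(1, 6), -38835) = Rational(-12945, 2) ≈ -6472.5)
H = Rational(-8, 3337) (H = Mul(-8, Pow(3337, -1)) = Mul(-8, Rational(1, 3337)) = Rational(-8, 3337) ≈ -0.0023974)
Mul(Add(-45536, H), Add(-23672, K)) = Mul(Add(-45536, Rational(-8, 3337)), Add(-23672, Rational(-12945, 2))) = Mul(Rational(-151953640, 3337), Rational(-60289, 2)) = Rational(4580566500980, 3337)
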